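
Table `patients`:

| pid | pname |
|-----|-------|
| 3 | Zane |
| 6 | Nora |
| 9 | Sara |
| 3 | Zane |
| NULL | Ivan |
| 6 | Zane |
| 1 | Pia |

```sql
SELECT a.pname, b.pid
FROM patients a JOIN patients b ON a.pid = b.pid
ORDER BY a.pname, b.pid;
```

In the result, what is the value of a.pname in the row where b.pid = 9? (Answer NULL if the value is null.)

Sara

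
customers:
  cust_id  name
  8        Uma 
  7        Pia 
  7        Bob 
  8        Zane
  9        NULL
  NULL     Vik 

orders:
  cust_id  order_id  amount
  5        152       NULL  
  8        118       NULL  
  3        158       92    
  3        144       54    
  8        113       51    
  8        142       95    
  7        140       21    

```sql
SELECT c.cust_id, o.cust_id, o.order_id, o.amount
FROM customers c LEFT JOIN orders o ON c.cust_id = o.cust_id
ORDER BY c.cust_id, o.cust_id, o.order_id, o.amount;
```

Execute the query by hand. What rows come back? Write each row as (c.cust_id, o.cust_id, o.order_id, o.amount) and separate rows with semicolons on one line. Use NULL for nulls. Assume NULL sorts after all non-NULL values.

(7, 7, 140, 21); (7, 7, 140, 21); (8, 8, 113, 51); (8, 8, 113, 51); (8, 8, 118, NULL); (8, 8, 118, NULL); (8, 8, 142, 95); (8, 8, 142, 95); (9, NULL, NULL, NULL); (NULL, NULL, NULL, NULL)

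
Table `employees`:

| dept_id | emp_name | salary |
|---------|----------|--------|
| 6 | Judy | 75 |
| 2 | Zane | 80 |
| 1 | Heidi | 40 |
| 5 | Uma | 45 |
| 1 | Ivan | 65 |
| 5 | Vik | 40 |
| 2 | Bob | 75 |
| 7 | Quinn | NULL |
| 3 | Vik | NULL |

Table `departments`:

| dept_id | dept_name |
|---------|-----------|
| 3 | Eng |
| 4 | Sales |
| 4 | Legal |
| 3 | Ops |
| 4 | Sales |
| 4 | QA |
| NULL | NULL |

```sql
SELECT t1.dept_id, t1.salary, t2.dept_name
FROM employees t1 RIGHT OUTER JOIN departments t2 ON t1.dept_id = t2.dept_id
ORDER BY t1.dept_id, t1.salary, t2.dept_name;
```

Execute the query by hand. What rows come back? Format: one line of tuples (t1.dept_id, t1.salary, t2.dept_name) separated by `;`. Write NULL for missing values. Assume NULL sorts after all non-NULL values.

RIGHT JOIN keeps every row from `departments`; unmatched rows get NULL for `employees`'s columns.
Matching on t1.dept_id = t2.dept_id. A NULL in a compared column never satisfies the condition.
- t1 row (dept_id=6): no match.
- t1 row (dept_id=2): no match.
- t1 row (dept_id=1): no match.
- t1 row (dept_id=5): no match.
- t1 row (dept_id=1): no match.
- t1 row (dept_id=5): no match.
- t1 row (dept_id=2): no match.
- t1 row (dept_id=7): no match.
- t1 row (dept_id=3): matches 2 t2 row(s) → 2 output row(s).
- 5 t2 row(s) had no t1 match → kept, t1 columns NULL.
After projecting and ordering:
t1.dept_id | t1.salary | t2.dept_name
3 | NULL | Eng
3 | NULL | Ops
NULL | NULL | Legal
NULL | NULL | QA
NULL | NULL | Sales
NULL | NULL | Sales
NULL | NULL | NULL

(3, NULL, Eng); (3, NULL, Ops); (NULL, NULL, Legal); (NULL, NULL, QA); (NULL, NULL, Sales); (NULL, NULL, Sales); (NULL, NULL, NULL)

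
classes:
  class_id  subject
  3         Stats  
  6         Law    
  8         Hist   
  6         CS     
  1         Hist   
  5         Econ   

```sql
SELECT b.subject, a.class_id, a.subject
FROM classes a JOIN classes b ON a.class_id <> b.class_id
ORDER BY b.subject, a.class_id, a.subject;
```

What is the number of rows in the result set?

28

INNER JOIN keeps only pairs where the ON condition holds.
Matching on a.class_id <> b.class_id.
- a row (class_id=3): matches 5 b row(s) → 5 output row(s).
- a row (class_id=6): matches 4 b row(s) → 4 output row(s).
- a row (class_id=8): matches 5 b row(s) → 5 output row(s).
- a row (class_id=6): matches 4 b row(s) → 4 output row(s).
- a row (class_id=1): matches 5 b row(s) → 5 output row(s).
- a row (class_id=5): matches 5 b row(s) → 5 output row(s).
Total: 28 rows.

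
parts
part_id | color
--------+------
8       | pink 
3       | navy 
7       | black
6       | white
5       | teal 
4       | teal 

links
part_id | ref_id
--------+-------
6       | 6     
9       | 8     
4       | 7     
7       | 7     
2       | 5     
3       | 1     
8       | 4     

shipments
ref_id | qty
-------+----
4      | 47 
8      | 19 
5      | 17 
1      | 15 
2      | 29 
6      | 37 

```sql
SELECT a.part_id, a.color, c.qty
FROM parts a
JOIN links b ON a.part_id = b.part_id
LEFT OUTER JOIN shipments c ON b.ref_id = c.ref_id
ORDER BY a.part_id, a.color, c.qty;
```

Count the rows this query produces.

5

Evaluate left to right. First `parts a INNER JOIN links b` on part_id: 5 row(s).
Then LEFT JOIN `shipments c` on ref_id: each of those 5 rows is kept; rows whose b.ref_id has no match in c get NULL for c's columns.
Result: 5 row(s).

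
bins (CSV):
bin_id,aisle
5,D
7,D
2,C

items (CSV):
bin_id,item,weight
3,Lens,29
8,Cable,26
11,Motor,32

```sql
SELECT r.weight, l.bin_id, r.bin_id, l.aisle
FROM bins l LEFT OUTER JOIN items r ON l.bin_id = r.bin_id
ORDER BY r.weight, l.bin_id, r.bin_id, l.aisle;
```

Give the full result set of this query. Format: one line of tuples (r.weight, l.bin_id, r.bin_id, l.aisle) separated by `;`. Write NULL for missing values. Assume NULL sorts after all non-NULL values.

(NULL, 2, NULL, C); (NULL, 5, NULL, D); (NULL, 7, NULL, D)

LEFT JOIN keeps every row from `bins`; unmatched rows get NULL for `items`'s columns.
Matching on l.bin_id = r.bin_id.
Matched pairs: 0; unmatched l rows kept: 3.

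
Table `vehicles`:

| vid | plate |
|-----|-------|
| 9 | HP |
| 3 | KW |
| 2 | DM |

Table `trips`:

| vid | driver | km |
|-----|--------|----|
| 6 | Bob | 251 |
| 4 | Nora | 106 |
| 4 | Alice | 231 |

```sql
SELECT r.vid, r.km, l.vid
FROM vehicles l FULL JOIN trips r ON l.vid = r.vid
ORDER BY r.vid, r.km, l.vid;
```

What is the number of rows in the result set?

FULL OUTER JOIN keeps every row from both sides; unmatched rows get NULL for the other side's columns.
Matching on l.vid = r.vid.
- vid=9: no r row matches, row kept with r columns NULL.
- vid=3: no r row matches, row kept with r columns NULL.
- vid=2: no r row matches, row kept with r columns NULL.
- 3 row(s) from r found no l partner → padded with NULL.
Total: 0 matched + 6 padded = 6 rows.

6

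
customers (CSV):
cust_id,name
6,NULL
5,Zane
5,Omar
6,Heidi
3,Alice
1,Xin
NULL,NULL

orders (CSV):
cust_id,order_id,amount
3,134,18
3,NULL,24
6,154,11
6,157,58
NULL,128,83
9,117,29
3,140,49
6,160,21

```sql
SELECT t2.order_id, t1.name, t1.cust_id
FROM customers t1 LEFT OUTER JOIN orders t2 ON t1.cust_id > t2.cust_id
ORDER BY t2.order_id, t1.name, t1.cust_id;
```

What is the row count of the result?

15

LEFT JOIN keeps every row from `customers`; unmatched rows get NULL for `orders`'s columns.
Matching on t1.cust_id > t2.cust_id. A NULL in a compared column never satisfies the condition.
Matched pairs: 12; unmatched t1 rows kept: 3.
Total: 12 matched + 3 padded = 15 rows.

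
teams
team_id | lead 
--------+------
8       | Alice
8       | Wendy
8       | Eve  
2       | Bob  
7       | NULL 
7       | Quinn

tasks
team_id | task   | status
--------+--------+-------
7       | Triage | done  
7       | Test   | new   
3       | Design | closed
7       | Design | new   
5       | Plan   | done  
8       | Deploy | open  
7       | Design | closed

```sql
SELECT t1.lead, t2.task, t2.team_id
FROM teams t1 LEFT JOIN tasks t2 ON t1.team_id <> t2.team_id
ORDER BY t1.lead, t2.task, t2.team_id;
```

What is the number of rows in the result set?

LEFT JOIN keeps every row from `teams`; unmatched rows get NULL for `tasks`'s columns.
Matching on t1.team_id <> t2.team_id.
- team_id=8: 6 matching t2 row(s), so 6 row(s) emitted.
- team_id=8: 6 matching t2 row(s), so 6 row(s) emitted.
- team_id=8: 6 matching t2 row(s), so 6 row(s) emitted.
- team_id=2: 7 matching t2 row(s), so 7 row(s) emitted.
- team_id=7: 3 matching t2 row(s), so 3 row(s) emitted.
- team_id=7: 3 matching t2 row(s), so 3 row(s) emitted.
Total: 31 rows.

31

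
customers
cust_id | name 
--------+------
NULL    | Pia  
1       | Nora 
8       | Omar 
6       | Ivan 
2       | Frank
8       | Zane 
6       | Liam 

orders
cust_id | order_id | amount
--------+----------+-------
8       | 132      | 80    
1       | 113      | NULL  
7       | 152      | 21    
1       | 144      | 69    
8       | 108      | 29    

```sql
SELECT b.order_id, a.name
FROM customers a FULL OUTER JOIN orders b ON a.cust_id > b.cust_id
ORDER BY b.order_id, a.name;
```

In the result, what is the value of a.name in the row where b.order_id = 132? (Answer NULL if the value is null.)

FULL OUTER JOIN keeps every row from both sides; unmatched rows get NULL for the other side's columns.
Matching on a.cust_id > b.cust_id. A NULL in a compared column never satisfies the condition.
- a (cust_id=NULL) has no partner → padded with NULL.
- a (cust_id=1) has no partner → padded with NULL.
- a (cust_id=8) pairs with 3 row(s) of b.
- a (cust_id=6) pairs with 2 row(s) of b.
- a (cust_id=2) pairs with 2 row(s) of b.
- a (cust_id=8) pairs with 3 row(s) of b.
- a (cust_id=6) pairs with 2 row(s) of b.
- plus 2 unmatched b row(s), each kept with NULL a columns.

NULL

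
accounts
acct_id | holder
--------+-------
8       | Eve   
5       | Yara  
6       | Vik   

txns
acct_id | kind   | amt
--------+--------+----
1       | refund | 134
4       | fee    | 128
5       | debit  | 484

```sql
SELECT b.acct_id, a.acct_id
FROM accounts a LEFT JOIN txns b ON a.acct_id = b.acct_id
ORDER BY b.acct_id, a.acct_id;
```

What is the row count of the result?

3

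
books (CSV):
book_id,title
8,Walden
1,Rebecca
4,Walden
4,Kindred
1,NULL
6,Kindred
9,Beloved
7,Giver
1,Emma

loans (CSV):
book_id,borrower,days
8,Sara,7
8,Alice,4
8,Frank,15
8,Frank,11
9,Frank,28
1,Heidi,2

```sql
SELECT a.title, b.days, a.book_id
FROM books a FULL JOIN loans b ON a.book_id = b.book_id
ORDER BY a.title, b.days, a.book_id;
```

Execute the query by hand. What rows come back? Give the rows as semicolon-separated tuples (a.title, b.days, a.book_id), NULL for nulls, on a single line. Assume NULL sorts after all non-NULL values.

(Beloved, 28, 9); (Emma, 2, 1); (Giver, NULL, 7); (Kindred, NULL, 4); (Kindred, NULL, 6); (Rebecca, 2, 1); (Walden, 4, 8); (Walden, 7, 8); (Walden, 11, 8); (Walden, 15, 8); (Walden, NULL, 4); (NULL, 2, 1)

FULL OUTER JOIN keeps every row from both sides; unmatched rows get NULL for the other side's columns.
Matching on a.book_id = b.book_id.
- a[0] book_id=8 → 4 match(es) in b → 4 row(s).
- a[1] book_id=1 → 1 match(es) in b → 1 row(s).
- a[2] book_id=4 → no match; kept with NULLs on the b side.
- a[3] book_id=4 → no match; kept with NULLs on the b side.
- a[4] book_id=1 → 1 match(es) in b → 1 row(s).
- a[5] book_id=6 → no match; kept with NULLs on the b side.
- a[6] book_id=9 → 1 match(es) in b → 1 row(s).
- a[7] book_id=7 → no match; kept with NULLs on the b side.
- a[8] book_id=1 → 1 match(es) in b → 1 row(s).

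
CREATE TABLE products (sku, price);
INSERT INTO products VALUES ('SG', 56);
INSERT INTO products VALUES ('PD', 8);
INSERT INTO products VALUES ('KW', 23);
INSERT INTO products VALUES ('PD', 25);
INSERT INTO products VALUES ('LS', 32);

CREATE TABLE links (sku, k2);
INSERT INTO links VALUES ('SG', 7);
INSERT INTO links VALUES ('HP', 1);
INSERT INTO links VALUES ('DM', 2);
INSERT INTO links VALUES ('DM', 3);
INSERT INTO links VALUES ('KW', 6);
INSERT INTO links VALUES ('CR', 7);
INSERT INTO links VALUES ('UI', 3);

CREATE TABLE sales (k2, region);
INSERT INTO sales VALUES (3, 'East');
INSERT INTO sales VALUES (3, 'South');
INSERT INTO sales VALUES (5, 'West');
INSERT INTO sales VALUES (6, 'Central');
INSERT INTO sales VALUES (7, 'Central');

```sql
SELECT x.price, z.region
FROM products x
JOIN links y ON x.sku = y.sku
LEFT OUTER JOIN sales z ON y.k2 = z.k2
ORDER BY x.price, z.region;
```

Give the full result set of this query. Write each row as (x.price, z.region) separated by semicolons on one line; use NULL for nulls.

(23, Central); (56, Central)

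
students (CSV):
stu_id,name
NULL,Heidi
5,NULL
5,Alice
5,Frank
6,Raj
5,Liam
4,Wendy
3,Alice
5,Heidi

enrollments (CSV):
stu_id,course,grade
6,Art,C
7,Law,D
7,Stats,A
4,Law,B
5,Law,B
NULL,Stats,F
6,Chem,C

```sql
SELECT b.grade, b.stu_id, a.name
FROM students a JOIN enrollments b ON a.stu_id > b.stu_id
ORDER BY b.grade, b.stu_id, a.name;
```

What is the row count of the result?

7

INNER JOIN keeps only pairs where the ON condition holds.
Matching on a.stu_id > b.stu_id. A NULL in a compared column never satisfies the condition.
Matched pairs: 7.
Total: 7 rows.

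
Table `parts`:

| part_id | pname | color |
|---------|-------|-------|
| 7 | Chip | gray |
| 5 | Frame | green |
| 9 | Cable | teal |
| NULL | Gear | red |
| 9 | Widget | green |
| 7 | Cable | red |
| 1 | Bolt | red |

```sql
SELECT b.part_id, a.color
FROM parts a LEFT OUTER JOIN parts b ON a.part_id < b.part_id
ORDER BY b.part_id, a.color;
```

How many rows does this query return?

16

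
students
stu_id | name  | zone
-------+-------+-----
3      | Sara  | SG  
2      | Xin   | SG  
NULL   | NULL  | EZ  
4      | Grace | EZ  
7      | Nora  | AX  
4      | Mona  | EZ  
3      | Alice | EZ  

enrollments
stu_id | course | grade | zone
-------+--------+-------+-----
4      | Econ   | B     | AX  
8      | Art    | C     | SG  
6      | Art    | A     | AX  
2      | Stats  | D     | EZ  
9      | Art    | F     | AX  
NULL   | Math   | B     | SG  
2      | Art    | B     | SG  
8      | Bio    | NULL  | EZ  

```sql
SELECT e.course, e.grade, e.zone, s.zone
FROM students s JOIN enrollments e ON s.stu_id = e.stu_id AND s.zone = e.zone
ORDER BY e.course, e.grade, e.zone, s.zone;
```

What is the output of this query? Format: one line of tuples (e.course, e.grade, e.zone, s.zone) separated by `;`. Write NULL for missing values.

INNER JOIN keeps only pairs where the ON condition holds.
Matching on s.stu_id = e.stu_id AND s.zone = e.zone. A NULL in a compared column never satisfies the condition.
Matched pairs: 1.

(Art, B, SG, SG)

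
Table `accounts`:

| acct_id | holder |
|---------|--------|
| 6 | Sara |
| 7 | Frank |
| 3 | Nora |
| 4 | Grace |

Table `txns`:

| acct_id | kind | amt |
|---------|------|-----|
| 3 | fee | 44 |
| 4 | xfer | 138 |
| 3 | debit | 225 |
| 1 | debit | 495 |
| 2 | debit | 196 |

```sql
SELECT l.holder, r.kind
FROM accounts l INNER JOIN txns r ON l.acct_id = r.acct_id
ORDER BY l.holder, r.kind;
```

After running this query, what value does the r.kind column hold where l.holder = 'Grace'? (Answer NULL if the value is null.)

xfer

INNER JOIN keeps only pairs where the ON condition holds.
Matching on l.acct_id = r.acct_id.
- l[0] acct_id=6 → no match; dropped.
- l[1] acct_id=7 → no match; dropped.
- l[2] acct_id=3 → 2 match(es) in r → 2 row(s).
- l[3] acct_id=4 → 1 match(es) in r → 1 row(s).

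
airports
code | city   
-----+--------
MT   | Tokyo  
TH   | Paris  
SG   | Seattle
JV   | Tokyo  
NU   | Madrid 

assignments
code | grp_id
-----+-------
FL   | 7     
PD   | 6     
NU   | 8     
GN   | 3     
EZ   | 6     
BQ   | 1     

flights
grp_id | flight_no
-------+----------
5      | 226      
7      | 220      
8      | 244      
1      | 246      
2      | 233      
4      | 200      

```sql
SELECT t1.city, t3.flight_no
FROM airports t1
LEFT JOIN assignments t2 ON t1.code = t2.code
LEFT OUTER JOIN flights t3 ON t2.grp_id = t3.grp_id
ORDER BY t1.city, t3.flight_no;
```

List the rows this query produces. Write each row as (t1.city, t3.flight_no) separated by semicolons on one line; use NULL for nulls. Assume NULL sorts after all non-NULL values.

Evaluate left to right. First `airports t1 LEFT JOIN assignments t2` on code: 5 row(s).
Then LEFT JOIN `flights t3` on grp_id: each of those 5 rows is kept; rows whose t2.grp_id has no match in t3 get NULL for t3's columns.

(Madrid, 244); (Paris, NULL); (Seattle, NULL); (Tokyo, NULL); (Tokyo, NULL)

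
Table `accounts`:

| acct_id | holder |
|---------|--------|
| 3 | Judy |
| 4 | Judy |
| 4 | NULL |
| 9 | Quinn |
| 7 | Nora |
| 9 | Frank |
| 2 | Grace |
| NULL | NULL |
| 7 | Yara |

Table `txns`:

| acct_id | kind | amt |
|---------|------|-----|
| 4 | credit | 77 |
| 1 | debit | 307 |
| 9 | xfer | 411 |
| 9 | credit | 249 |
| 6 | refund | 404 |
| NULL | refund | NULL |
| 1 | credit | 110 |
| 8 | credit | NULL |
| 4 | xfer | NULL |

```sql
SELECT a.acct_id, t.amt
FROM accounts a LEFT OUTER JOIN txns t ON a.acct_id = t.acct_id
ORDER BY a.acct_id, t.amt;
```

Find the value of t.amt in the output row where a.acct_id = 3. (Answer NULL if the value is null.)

NULL

LEFT JOIN keeps every row from `accounts`; unmatched rows get NULL for `txns`'s columns.
Matching on a.acct_id = t.acct_id. A NULL in a compared column never satisfies the condition.
- a[0] acct_id=3 → no match; kept with NULLs on the t side.
- a[1] acct_id=4 → 2 match(es) in t → 2 row(s).
- a[2] acct_id=4 → 2 match(es) in t → 2 row(s).
- a[3] acct_id=9 → 2 match(es) in t → 2 row(s).
- a[4] acct_id=7 → no match; kept with NULLs on the t side.
- a[5] acct_id=9 → 2 match(es) in t → 2 row(s).
- a[6] acct_id=2 → no match; kept with NULLs on the t side.
- a[7] acct_id=NULL → no match; kept with NULLs on the t side.
- a[8] acct_id=7 → no match; kept with NULLs on the t side.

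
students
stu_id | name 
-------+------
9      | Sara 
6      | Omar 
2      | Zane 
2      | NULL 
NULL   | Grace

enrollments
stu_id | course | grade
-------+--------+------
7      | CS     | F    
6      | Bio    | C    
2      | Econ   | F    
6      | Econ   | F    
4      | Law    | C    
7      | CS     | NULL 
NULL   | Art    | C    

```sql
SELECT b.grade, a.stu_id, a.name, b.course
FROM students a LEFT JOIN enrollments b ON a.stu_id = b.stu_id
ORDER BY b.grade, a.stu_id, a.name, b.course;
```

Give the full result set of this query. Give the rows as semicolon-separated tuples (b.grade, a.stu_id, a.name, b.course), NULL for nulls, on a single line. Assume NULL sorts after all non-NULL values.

LEFT JOIN keeps every row from `students`; unmatched rows get NULL for `enrollments`'s columns.
Matching on a.stu_id = b.stu_id. A NULL in a compared column never satisfies the condition.
- a[0] stu_id=9 → no match; kept with NULLs on the b side.
- a[1] stu_id=6 → 2 match(es) in b → 2 row(s).
- a[2] stu_id=2 → 1 match(es) in b → 1 row(s).
- a[3] stu_id=2 → 1 match(es) in b → 1 row(s).
- a[4] stu_id=NULL → no match; kept with NULLs on the b side.
After projecting and ordering:
b.grade | a.stu_id | a.name | b.course
C | 6 | Omar | Bio
F | 2 | Zane | Econ
F | 2 | NULL | Econ
F | 6 | Omar | Econ
NULL | 9 | Sara | NULL
NULL | NULL | Grace | NULL

(C, 6, Omar, Bio); (F, 2, Zane, Econ); (F, 2, NULL, Econ); (F, 6, Omar, Econ); (NULL, 9, Sara, NULL); (NULL, NULL, Grace, NULL)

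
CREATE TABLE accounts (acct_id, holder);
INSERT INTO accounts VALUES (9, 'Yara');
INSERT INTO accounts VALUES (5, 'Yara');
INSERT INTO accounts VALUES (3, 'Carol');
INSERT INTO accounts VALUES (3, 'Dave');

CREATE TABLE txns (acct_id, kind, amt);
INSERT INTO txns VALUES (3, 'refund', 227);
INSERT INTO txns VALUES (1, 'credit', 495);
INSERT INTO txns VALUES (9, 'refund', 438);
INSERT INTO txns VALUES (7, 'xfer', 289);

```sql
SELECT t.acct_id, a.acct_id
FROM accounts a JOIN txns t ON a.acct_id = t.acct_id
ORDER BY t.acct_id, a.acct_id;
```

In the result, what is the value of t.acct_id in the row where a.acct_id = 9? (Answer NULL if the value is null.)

9

INNER JOIN keeps only pairs where the ON condition holds.
Matching on a.acct_id = t.acct_id.
Matched pairs: 3.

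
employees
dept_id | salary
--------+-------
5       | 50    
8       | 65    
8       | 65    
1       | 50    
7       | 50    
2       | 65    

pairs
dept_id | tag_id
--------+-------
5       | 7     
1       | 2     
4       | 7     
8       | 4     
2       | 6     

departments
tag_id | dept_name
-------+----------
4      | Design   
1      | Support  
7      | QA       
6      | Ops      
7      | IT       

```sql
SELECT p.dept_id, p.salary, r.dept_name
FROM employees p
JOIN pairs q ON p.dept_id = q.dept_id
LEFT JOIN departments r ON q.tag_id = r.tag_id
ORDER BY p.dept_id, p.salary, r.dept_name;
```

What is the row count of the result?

6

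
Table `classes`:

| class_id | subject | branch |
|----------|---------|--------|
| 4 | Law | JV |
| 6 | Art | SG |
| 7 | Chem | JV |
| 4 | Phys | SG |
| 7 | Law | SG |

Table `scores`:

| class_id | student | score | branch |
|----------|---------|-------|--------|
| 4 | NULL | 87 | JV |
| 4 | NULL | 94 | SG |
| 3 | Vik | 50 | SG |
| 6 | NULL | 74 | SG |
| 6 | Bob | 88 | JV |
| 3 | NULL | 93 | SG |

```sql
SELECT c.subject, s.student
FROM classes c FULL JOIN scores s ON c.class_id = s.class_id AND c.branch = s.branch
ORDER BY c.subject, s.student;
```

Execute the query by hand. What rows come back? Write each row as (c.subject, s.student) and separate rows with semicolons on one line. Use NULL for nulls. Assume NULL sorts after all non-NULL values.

FULL OUTER JOIN keeps every row from both sides; unmatched rows get NULL for the other side's columns.
Matching on c.class_id = s.class_id AND c.branch = s.branch.
Matched pairs: 3; unmatched c rows kept: 2; unmatched s rows kept: 3.

(Art, NULL); (Chem, NULL); (Law, NULL); (Law, NULL); (Phys, NULL); (NULL, Bob); (NULL, Vik); (NULL, NULL)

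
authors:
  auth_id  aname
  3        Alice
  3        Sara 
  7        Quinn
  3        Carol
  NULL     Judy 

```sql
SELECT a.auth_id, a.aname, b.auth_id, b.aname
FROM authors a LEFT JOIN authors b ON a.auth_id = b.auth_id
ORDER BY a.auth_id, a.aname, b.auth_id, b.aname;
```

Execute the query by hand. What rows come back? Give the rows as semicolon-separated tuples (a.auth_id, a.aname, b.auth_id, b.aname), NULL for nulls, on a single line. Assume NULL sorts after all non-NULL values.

LEFT JOIN keeps every row from `authors a`; unmatched rows get NULL for `authors b`'s columns.
Matching on a.auth_id = b.auth_id. A NULL in a compared column never satisfies the condition.
- auth_id=3: 3 matching b row(s), so 3 row(s) emitted.
- auth_id=3: 3 matching b row(s), so 3 row(s) emitted.
- auth_id=7: 1 matching b row(s), so 1 row(s) emitted.
- auth_id=3: 3 matching b row(s), so 3 row(s) emitted.
- auth_id=NULL: no b row matches, row kept with b columns NULL.

(3, Alice, 3, Alice); (3, Alice, 3, Carol); (3, Alice, 3, Sara); (3, Carol, 3, Alice); (3, Carol, 3, Carol); (3, Carol, 3, Sara); (3, Sara, 3, Alice); (3, Sara, 3, Carol); (3, Sara, 3, Sara); (7, Quinn, 7, Quinn); (NULL, Judy, NULL, NULL)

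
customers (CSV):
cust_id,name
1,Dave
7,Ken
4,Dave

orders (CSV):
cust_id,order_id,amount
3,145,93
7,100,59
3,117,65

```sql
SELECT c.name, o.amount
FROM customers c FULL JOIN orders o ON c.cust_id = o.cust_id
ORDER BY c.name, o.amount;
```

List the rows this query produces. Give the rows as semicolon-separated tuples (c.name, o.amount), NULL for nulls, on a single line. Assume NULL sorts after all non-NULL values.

(Dave, NULL); (Dave, NULL); (Ken, 59); (NULL, 65); (NULL, 93)

FULL OUTER JOIN keeps every row from both sides; unmatched rows get NULL for the other side's columns.
Matching on c.cust_id = o.cust_id.
- c (cust_id=1) has no partner → padded with NULL.
- c (cust_id=7) pairs with 1 row(s) of o.
- c (cust_id=4) has no partner → padded with NULL.
- plus 2 unmatched o row(s), each kept with NULL c columns.
After projecting and ordering:
c.name | o.amount
Dave | NULL
Dave | NULL
Ken | 59
NULL | 65
NULL | 93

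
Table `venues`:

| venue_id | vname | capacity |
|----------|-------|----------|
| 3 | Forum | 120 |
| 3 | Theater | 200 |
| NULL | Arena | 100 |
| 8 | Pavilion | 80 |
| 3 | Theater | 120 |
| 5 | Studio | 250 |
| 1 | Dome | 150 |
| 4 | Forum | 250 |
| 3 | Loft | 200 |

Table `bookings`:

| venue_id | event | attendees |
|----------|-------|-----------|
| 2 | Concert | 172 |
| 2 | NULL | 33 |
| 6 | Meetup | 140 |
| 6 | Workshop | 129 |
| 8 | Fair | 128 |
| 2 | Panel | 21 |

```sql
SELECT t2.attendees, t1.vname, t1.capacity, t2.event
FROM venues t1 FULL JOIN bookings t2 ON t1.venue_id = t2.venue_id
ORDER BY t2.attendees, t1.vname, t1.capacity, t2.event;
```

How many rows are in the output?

14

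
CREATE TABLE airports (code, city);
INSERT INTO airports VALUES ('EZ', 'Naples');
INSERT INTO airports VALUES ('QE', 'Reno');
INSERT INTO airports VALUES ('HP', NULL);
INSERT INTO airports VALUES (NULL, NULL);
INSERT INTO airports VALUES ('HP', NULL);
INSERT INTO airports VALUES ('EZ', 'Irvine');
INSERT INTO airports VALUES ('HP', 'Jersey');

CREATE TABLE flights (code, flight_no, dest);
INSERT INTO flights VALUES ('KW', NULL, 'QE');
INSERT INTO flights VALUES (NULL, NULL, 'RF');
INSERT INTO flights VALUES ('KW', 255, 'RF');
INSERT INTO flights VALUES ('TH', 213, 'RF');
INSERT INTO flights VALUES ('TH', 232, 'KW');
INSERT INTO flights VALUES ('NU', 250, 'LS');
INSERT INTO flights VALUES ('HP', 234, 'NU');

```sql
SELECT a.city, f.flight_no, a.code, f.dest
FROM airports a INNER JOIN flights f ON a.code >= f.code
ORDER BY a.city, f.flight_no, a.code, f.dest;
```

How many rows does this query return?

7

INNER JOIN keeps only pairs where the ON condition holds.
Matching on a.code >= f.code. A NULL in a compared column never satisfies the condition.
Matched pairs: 7.
Total: 7 rows.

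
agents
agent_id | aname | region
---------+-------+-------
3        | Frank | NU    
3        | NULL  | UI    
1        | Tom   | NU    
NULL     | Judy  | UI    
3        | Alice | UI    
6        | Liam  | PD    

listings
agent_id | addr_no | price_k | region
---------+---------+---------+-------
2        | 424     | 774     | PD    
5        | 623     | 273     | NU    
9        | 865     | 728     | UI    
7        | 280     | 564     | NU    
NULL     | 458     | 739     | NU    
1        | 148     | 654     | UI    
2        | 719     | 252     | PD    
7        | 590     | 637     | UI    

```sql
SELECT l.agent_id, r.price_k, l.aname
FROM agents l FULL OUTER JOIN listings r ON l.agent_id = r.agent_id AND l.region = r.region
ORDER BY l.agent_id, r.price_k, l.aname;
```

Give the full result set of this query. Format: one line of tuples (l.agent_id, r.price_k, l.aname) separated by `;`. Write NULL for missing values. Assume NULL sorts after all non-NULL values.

FULL OUTER JOIN keeps every row from both sides; unmatched rows get NULL for the other side's columns.
Matching on l.agent_id = r.agent_id AND l.region = r.region. A NULL in a compared column never satisfies the condition.
Matched pairs: 0; unmatched l rows kept: 6; unmatched r rows kept: 8.

(1, NULL, Tom); (3, NULL, Alice); (3, NULL, Frank); (3, NULL, NULL); (6, NULL, Liam); (NULL, 252, NULL); (NULL, 273, NULL); (NULL, 564, NULL); (NULL, 637, NULL); (NULL, 654, NULL); (NULL, 728, NULL); (NULL, 739, NULL); (NULL, 774, NULL); (NULL, NULL, Judy)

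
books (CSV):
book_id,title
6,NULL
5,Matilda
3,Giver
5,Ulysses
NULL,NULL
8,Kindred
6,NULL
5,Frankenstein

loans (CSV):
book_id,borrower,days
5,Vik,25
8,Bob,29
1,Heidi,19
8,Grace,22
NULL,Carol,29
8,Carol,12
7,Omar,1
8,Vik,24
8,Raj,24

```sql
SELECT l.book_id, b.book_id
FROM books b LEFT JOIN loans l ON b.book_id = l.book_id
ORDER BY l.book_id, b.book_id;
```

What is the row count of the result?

LEFT JOIN keeps every row from `books`; unmatched rows get NULL for `loans`'s columns.
Matching on b.book_id = l.book_id. A NULL in a compared column never satisfies the condition.
- b[0] book_id=6 → no match; kept with NULLs on the l side.
- b[1] book_id=5 → 1 match(es) in l → 1 row(s).
- b[2] book_id=3 → no match; kept with NULLs on the l side.
- b[3] book_id=5 → 1 match(es) in l → 1 row(s).
- b[4] book_id=NULL → no match; kept with NULLs on the l side.
- b[5] book_id=8 → 5 match(es) in l → 5 row(s).
- b[6] book_id=6 → no match; kept with NULLs on the l side.
- b[7] book_id=5 → 1 match(es) in l → 1 row(s).
Total: 8 matched + 4 padded = 12 rows.

12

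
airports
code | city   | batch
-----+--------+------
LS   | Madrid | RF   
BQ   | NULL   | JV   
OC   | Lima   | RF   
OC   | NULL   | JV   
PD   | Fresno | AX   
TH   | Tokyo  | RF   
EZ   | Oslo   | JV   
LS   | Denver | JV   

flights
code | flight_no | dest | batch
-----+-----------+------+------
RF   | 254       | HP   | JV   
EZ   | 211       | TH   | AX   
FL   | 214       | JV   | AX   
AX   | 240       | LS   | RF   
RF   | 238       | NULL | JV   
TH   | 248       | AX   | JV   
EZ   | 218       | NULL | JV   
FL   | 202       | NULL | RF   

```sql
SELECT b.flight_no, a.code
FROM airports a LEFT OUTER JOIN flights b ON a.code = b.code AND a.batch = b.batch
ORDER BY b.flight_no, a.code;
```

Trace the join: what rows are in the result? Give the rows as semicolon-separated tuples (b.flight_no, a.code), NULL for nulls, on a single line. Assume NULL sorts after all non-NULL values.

(218, EZ); (NULL, BQ); (NULL, LS); (NULL, LS); (NULL, OC); (NULL, OC); (NULL, PD); (NULL, TH)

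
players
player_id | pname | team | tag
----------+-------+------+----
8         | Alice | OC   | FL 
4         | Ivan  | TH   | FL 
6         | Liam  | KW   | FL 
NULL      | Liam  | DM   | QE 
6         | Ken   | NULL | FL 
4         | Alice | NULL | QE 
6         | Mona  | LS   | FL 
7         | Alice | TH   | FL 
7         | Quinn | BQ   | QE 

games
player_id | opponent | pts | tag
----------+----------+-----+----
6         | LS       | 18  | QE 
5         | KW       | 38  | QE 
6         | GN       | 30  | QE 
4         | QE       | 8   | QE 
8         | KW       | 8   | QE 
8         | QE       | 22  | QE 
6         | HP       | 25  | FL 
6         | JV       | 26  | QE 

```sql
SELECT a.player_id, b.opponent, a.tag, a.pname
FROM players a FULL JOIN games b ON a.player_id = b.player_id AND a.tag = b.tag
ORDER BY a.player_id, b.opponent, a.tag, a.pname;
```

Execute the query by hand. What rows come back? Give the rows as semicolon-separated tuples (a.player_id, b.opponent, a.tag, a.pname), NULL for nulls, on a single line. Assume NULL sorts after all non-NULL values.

FULL OUTER JOIN keeps every row from both sides; unmatched rows get NULL for the other side's columns.
Matching on a.player_id = b.player_id AND a.tag = b.tag. A NULL in a compared column never satisfies the condition.
Matched pairs: 4; unmatched a rows kept: 5; unmatched b rows kept: 6.

(4, QE, QE, Alice); (4, NULL, FL, Ivan); (6, HP, FL, Ken); (6, HP, FL, Liam); (6, HP, FL, Mona); (7, NULL, FL, Alice); (7, NULL, QE, Quinn); (8, NULL, FL, Alice); (NULL, GN, NULL, NULL); (NULL, JV, NULL, NULL); (NULL, KW, NULL, NULL); (NULL, KW, NULL, NULL); (NULL, LS, NULL, NULL); (NULL, QE, NULL, NULL); (NULL, NULL, QE, Liam)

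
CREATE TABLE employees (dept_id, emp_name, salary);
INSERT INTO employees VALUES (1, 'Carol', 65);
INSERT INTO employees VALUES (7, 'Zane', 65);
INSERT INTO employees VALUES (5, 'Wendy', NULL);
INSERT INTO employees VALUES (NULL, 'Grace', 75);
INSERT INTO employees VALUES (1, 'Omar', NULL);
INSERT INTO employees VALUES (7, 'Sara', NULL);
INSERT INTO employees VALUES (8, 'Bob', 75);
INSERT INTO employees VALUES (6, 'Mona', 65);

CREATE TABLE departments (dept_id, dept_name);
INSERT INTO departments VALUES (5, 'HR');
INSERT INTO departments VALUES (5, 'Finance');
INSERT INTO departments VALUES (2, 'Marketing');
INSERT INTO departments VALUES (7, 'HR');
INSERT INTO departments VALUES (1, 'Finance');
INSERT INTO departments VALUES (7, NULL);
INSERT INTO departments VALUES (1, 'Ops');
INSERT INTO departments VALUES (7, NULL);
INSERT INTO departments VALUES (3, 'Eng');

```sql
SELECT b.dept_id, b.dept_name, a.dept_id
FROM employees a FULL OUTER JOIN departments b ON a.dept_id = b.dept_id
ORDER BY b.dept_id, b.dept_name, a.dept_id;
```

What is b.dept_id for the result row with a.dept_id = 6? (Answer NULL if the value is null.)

NULL

FULL OUTER JOIN keeps every row from both sides; unmatched rows get NULL for the other side's columns.
Matching on a.dept_id = b.dept_id. A NULL in a compared column never satisfies the condition.
- a[0] dept_id=1 → 2 match(es) in b → 2 row(s).
- a[1] dept_id=7 → 3 match(es) in b → 3 row(s).
- a[2] dept_id=5 → 2 match(es) in b → 2 row(s).
- a[3] dept_id=NULL → no match; kept with NULLs on the b side.
- a[4] dept_id=1 → 2 match(es) in b → 2 row(s).
- a[5] dept_id=7 → 3 match(es) in b → 3 row(s).
- a[6] dept_id=8 → no match; kept with NULLs on the b side.
- a[7] dept_id=6 → no match; kept with NULLs on the b side.
- plus 2 unmatched b row(s), each kept with NULL a columns.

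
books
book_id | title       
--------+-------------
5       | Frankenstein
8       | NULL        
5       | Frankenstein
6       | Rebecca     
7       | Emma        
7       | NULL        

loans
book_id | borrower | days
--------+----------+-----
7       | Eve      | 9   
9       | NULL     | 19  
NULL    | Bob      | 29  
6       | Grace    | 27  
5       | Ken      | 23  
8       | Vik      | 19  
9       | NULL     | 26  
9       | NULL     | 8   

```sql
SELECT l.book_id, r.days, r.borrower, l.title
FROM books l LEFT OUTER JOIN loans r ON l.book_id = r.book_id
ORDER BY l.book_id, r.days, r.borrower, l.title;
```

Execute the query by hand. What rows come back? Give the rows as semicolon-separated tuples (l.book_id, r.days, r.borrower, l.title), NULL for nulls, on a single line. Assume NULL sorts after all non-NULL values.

(5, 23, Ken, Frankenstein); (5, 23, Ken, Frankenstein); (6, 27, Grace, Rebecca); (7, 9, Eve, Emma); (7, 9, Eve, NULL); (8, 19, Vik, NULL)

LEFT JOIN keeps every row from `books`; unmatched rows get NULL for `loans`'s columns.
Matching on l.book_id = r.book_id. A NULL in a compared column never satisfies the condition.
Matched pairs: 6; unmatched l rows kept: 0.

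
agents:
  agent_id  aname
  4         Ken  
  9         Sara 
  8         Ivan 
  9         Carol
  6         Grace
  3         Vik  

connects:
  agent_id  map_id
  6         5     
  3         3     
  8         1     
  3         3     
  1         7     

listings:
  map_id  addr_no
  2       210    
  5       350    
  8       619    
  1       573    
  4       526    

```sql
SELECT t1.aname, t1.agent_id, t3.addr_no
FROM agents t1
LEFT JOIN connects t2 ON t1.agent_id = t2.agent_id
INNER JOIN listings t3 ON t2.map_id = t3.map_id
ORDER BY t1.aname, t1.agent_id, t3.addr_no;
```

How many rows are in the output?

2

Step 1 — t1 LEFT JOIN t2 on agent_id → 7 row(s).
Then INNER JOIN `listings t3` on map_id: keep only rows whose t2.map_id appears in t3.
Result: 2 row(s).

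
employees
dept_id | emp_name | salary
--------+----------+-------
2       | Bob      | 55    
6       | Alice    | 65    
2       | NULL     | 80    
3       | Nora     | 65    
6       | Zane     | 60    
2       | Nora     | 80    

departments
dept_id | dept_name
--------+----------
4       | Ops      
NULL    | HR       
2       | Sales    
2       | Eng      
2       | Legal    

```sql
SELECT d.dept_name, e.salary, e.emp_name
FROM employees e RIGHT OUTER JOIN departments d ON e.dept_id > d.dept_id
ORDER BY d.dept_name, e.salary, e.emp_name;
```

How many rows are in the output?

12

RIGHT JOIN keeps every row from `departments`; unmatched rows get NULL for `employees`'s columns.
Matching on e.dept_id > d.dept_id. A NULL in a compared column never satisfies the condition.
Matched pairs: 11; unmatched d rows kept: 1.
Total: 11 matched + 1 padded = 12 rows.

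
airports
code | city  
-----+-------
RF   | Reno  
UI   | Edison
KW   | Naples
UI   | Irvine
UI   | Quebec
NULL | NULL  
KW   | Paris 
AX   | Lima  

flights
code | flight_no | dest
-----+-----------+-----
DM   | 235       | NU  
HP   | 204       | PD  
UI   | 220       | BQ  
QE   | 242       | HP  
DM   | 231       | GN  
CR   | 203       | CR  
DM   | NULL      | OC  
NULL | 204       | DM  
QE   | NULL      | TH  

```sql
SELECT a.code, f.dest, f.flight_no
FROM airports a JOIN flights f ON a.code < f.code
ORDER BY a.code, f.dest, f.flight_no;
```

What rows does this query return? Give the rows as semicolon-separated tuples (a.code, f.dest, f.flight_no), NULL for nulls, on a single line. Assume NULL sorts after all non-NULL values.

INNER JOIN keeps only pairs where the ON condition holds.
Matching on a.code < f.code. A NULL in a compared column never satisfies the condition.
- a (code=RF) pairs with 1 row(s) of f.
- a (code=UI) has no partner → excluded.
- a (code=KW) pairs with 3 row(s) of f.
- a (code=UI) has no partner → excluded.
- a (code=UI) has no partner → excluded.
- a (code=NULL) has no partner → excluded.
- a (code=KW) pairs with 3 row(s) of f.
- a (code=AX) pairs with 8 row(s) of f.

(AX, BQ, 220); (AX, CR, 203); (AX, GN, 231); (AX, HP, 242); (AX, NU, 235); (AX, OC, NULL); (AX, PD, 204); (AX, TH, NULL); (KW, BQ, 220); (KW, BQ, 220); (KW, HP, 242); (KW, HP, 242); (KW, TH, NULL); (KW, TH, NULL); (RF, BQ, 220)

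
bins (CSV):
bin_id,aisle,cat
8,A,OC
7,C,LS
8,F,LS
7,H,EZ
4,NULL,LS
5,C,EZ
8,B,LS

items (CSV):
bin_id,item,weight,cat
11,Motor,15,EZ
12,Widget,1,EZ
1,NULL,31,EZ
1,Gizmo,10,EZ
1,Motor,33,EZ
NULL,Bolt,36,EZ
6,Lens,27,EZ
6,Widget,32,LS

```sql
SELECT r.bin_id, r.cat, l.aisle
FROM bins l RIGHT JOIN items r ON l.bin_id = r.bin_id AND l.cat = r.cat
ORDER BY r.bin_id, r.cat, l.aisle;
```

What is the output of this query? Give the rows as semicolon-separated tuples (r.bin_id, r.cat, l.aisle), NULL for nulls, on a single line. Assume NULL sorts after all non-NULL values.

(1, EZ, NULL); (1, EZ, NULL); (1, EZ, NULL); (6, EZ, NULL); (6, LS, NULL); (11, EZ, NULL); (12, EZ, NULL); (NULL, EZ, NULL)

RIGHT JOIN keeps every row from `items`; unmatched rows get NULL for `bins`'s columns.
Matching on l.bin_id = r.bin_id AND l.cat = r.cat. A NULL in a compared column never satisfies the condition.
- l[0] bin_id=8, cat=OC → no match.
- l[1] bin_id=7, cat=LS → no match.
- l[2] bin_id=8, cat=LS → no match.
- l[3] bin_id=7, cat=EZ → no match.
- l[4] bin_id=4, cat=LS → no match.
- l[5] bin_id=5, cat=EZ → no match.
- l[6] bin_id=8, cat=LS → no match.
- 8 r row(s) had no l match → kept, l columns NULL.
After projecting and ordering:
r.bin_id | r.cat | l.aisle
1 | EZ | NULL
1 | EZ | NULL
1 | EZ | NULL
6 | EZ | NULL
6 | LS | NULL
11 | EZ | NULL
12 | EZ | NULL
NULL | EZ | NULL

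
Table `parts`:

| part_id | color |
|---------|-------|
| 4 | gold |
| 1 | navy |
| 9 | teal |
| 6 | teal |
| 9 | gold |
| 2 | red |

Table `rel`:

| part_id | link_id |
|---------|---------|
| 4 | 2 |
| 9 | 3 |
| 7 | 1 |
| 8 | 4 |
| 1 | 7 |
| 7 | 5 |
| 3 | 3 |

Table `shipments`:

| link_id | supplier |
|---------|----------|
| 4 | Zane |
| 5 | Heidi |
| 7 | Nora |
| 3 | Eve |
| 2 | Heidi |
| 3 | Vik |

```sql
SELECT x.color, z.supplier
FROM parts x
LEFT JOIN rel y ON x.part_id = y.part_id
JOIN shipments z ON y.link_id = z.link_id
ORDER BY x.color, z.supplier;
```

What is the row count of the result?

6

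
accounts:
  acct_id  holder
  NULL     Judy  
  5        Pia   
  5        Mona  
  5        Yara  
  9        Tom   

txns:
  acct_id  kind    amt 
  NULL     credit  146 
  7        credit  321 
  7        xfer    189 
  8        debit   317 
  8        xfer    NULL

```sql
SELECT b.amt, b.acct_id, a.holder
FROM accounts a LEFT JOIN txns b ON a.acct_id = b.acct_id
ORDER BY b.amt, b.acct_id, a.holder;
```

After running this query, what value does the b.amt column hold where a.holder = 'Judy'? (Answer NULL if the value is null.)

NULL

LEFT JOIN keeps every row from `accounts`; unmatched rows get NULL for `txns`'s columns.
Matching on a.acct_id = b.acct_id. A NULL in a compared column never satisfies the condition.
- a row (acct_id=NULL): no match → kept, b columns NULL.
- a row (acct_id=5): no match → kept, b columns NULL.
- a row (acct_id=5): no match → kept, b columns NULL.
- a row (acct_id=5): no match → kept, b columns NULL.
- a row (acct_id=9): no match → kept, b columns NULL.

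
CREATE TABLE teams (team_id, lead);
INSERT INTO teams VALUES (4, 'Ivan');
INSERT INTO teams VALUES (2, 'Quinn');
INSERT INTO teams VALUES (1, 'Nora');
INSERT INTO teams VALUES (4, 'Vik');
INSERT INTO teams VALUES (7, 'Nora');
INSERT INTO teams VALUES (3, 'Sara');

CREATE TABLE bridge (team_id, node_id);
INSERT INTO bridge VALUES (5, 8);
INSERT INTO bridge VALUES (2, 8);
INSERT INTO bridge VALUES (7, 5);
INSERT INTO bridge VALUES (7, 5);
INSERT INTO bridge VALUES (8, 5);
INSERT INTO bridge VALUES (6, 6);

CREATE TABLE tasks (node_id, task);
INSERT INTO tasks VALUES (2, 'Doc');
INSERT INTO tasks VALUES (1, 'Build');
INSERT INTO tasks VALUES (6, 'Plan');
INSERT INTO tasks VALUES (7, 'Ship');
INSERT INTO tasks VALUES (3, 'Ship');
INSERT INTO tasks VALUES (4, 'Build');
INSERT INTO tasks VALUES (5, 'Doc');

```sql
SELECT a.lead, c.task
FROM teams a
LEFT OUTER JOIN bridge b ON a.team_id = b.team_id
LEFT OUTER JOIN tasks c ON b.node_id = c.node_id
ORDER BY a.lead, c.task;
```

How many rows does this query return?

7

Joins associate left-to-right: teams LEFT JOIN bridge on team_id gives 7 intermediate row(s).
Then LEFT JOIN `tasks c` on node_id: each of those 7 rows is kept; rows whose b.node_id has no match in c get NULL for c's columns.
Result: 7 row(s).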